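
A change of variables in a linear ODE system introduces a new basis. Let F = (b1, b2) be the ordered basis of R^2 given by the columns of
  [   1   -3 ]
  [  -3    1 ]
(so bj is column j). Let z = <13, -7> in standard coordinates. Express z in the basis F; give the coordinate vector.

<1, -4>

Write z = c_1 b1 + c_2 b2 and solve for the c_i.
System: c_1 - 3c_2 = 13, -3c_1 + c_2 = -7; solving gives c_1 = 1, c_2 = -4.
Check: b1 - 4b2 = <13, -7>.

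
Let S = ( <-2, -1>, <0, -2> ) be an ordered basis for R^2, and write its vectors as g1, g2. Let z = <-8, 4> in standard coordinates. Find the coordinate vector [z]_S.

[z]_S is the unique c with M c = z, where M has columns g1, g2.
System: -2c_1 + 0c_2 = -8, -c_1 - 2c_2 = 4; solving gives c_1 = 4, c_2 = -4.
Check: 4g1 - 4g2 = <-8, 4>.

<4, -4>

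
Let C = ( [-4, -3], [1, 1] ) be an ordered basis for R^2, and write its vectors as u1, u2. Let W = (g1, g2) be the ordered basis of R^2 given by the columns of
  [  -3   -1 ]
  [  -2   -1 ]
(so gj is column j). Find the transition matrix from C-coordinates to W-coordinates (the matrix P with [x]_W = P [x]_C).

[[1, 0], [1, -1]]

Let M have columns uj and N have columns gj. Then for every x, N [x]_W = x = M [x]_C, so P = N^(-1) M.
Since det N = 1, N^(-1) has integer entries; multiplying gives P = [[1, 0], [1, -1]].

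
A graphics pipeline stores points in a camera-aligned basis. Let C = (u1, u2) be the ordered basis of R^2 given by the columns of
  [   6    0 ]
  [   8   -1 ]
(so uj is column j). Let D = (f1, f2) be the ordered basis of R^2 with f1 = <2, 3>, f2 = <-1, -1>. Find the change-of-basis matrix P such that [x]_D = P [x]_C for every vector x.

Take x = uj: its C-coordinates are the j-th standard unit vector, so P e_j — column j of P — equals [uj]_D.
u1 = 2f1 - 2f2, giving column 1 = <2, -2>; repeating for each j gives P = [[2, -1], [-2, -2]].

[[2, -1], [-2, -2]]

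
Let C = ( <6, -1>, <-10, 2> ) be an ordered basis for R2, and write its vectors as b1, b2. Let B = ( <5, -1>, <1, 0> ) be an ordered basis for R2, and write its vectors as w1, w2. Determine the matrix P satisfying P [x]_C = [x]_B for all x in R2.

[[1, -2], [1, 0]]

Column j of P is [bj]_B, since P maps C-coordinates to B-coordinates.
Expressing b1 in B: b1 = w1 + w2, so column 1 of P is <1, 1>.
Doing the same for each bj gives P = [[1, -2], [1, 0]].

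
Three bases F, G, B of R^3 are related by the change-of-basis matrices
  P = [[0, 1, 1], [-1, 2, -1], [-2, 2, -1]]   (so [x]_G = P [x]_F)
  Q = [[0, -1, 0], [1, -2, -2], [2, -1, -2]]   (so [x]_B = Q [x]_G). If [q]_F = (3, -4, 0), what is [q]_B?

Apply P to get G-coordinates (-4, -11, -14), then Q to get B-coordinates.
The result is [q]_B = (11, 46, 31).

(11, 46, 31)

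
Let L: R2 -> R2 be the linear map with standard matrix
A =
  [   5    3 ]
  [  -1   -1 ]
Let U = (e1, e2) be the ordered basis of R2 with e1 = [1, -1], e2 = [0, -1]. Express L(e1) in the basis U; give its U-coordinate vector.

Compute L(e1) = A e1 = [2, 0] in standard coordinates.
Then write this in U-coordinates: solve for y in y_1 e1 + y_2 e2 = [2, 0].
This gives y = [2, -2], which is column 1 of [L]_U.

[2, -2]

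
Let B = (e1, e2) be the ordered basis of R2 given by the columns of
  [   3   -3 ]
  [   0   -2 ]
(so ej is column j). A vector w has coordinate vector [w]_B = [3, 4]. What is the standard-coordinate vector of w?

The coordinates say w = 3e1 + 4e2; adding the scaled basis vectors gives [-3, -8].

[-3, -8]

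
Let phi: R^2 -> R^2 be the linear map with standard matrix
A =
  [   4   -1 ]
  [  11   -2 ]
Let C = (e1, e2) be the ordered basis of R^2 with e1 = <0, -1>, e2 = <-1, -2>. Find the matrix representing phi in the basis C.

[[0, 3], [-1, 2]]

With P the matrix whose columns are e1, e2, [phi]_C = P^(-1) A P.
Column by column: phi(e1) = A e1 = <1, 2>; its C-coordinates <0, -1> give column 1.
Continuing for each basis vector yields [phi]_C = [[0, 3], [-1, 2]].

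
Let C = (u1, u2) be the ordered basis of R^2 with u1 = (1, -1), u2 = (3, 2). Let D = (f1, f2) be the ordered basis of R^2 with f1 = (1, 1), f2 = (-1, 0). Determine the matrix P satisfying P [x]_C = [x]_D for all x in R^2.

Take x = uj: its C-coordinates are the j-th standard unit vector, so P e_j — column j of P — equals [uj]_D.
u1 = -f1 - 2f2, giving column 1 = (-1, -2); repeating for each j gives P = [[-1, 2], [-2, -1]].

[[-1, 2], [-2, -1]]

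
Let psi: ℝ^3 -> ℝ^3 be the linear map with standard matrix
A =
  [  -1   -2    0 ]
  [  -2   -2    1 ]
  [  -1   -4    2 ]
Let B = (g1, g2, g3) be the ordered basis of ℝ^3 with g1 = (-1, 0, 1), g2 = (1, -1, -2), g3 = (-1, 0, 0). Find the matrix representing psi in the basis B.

[[-3, 3, -3], [-3, 2, -2], [-1, -2, 0]]

Let P have columns g1, ..., g3. Then [psi]_B = P^(-1) A P.
Here det P = -1, so P^(-1) is integer; computing A P first and then P^(-1)(A P) gives [[-3, 3, -3], [-3, 2, -2], [-1, -2, 0]].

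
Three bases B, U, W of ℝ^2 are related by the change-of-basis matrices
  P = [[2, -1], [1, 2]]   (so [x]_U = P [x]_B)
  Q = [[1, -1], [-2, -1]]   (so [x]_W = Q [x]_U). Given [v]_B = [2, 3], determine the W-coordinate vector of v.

[-7, -10]

First [v]_U = P [v]_B = [1, 8].
Then [v]_W = Q [v]_U = [-7, -10].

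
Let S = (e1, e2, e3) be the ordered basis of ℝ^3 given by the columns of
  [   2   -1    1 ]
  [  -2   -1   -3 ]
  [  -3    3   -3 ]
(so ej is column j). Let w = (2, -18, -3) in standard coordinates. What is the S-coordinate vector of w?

(1, 4, 4)

Write w = c_1 e1 + ... + c_3 e3 and solve for the c_i.
Gaussian elimination on [M | w] yields c = (1, 4, 4).
Check: e1 + 4e2 + 4e3 = (2, -18, -3).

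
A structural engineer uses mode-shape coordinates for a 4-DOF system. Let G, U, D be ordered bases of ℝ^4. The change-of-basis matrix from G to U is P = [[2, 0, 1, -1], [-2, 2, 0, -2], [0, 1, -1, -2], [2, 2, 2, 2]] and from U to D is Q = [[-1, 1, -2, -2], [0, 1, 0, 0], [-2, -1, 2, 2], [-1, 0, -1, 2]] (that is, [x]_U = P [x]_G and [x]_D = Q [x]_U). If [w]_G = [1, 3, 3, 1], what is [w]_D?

Apply P to get U-coordinates [4, 2, -2, 16], then Q to get D-coordinates.
The result is [w]_D = [-30, 2, 18, 30].

[-30, 2, 18, 30]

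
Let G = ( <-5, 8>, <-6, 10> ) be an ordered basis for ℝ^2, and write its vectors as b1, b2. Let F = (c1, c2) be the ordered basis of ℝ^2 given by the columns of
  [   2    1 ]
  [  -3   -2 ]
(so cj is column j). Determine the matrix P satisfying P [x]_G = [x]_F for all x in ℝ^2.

Let M have columns bj and N have columns cj. Then for every x, N [x]_F = x = M [x]_G, so P = N^(-1) M.
Since det N = -1, N^(-1) has integer entries; multiplying gives P = [[-2, -2], [-1, -2]].

[[-2, -2], [-1, -2]]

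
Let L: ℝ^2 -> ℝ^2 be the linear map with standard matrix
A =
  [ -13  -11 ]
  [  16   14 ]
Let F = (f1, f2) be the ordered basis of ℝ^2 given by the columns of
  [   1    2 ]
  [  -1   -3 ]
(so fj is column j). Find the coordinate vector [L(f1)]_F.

Compute L(f1) = A f1 = (-2, 2) in standard coordinates.
Then write this in F-coordinates: solve for y in y_1 f1 + y_2 f2 = (-2, 2).
This gives y = (-2, 0), which is column 1 of [L]_F.

(-2, 0)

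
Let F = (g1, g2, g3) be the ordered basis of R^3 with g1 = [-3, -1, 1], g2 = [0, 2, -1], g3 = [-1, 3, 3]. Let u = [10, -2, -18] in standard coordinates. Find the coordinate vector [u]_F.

[-2, 4, -4]

We seek scalars with c_1 g1 + ... + c_3 g3 = u; equivalently solve M c = u where the columns of M are g1, ..., g3.
Gaussian elimination on [M | u] yields c = (-2, 4, -4).
Check: -2g1 + 4g2 - 4g3 = [10, -2, -18].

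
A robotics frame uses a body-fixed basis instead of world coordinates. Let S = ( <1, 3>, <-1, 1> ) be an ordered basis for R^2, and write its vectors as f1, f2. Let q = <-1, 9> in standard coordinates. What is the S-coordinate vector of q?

<2, 3>

We seek scalars with c_1 f1 + c_2 f2 = q; equivalently solve M c = q where the columns of M are f1, f2.
System: c_1 - c_2 = -1, 3c_1 + c_2 = 9; solving gives c_1 = 2, c_2 = 3.
Check: 2f1 + 3f2 = <-1, 9>.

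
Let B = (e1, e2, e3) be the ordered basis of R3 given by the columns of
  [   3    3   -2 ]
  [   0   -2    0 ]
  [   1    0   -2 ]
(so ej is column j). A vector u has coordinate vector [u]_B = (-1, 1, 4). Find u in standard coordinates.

By definition u = -e1 + e2 + 4e3.
Summing componentwise gives (-8, -2, -9).

(-8, -2, -9)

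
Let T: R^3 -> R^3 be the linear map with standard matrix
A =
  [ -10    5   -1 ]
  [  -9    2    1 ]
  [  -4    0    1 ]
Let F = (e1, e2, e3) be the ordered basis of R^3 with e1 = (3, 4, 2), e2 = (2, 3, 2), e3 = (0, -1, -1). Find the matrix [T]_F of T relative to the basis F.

[[-2, -1, 0], [-3, -2, -2], [0, 0, -3]]

With P the matrix whose columns are e1, ..., e3, [T]_F = P^(-1) A P.
Column by column: T(e1) = A e1 = (-12, -17, -10); its F-coordinates (-2, -3, 0) give column 1.
Continuing for each basis vector yields [T]_F = [[-2, -1, 0], [-3, -2, -2], [0, 0, -3]].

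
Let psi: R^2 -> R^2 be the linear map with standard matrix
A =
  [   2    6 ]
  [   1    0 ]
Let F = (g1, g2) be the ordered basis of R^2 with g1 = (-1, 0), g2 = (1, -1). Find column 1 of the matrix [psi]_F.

(3, 1)

Compute psi(g1) = A g1 = (-2, -1) in standard coordinates.
Then write this in F-coordinates: solve for y in y_1 g1 + y_2 g2 = (-2, -1).
This gives y = (3, 1), which is column 1 of [psi]_F.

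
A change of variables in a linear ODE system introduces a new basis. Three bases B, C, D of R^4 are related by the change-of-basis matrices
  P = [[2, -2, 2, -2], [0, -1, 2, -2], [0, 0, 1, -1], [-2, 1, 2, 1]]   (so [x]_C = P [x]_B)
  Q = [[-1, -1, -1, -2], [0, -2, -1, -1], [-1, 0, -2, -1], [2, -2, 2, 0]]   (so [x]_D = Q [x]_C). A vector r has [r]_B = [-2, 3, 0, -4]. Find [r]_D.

Composing the changes, [r]_D = Q P [r]_B.
Q P = [[2, 1, -9, 3], [2, 1, -7, 4], [0, 1, -6, 3], [4, -2, 2, -2]]; applying this to [-2, 3, 0, -4] gives [-13, -17, -9, -6].

[-13, -17, -9, -6]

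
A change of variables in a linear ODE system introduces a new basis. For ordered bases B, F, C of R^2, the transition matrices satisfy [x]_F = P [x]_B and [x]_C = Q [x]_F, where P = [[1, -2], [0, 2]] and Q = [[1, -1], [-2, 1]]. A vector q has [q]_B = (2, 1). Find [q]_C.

Apply P to get F-coordinates (0, 2), then Q to get C-coordinates.
The result is [q]_C = (-2, 2).

(-2, 2)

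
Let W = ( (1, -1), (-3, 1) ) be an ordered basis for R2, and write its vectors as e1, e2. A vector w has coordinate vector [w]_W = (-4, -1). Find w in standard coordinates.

(-1, 3)

The coordinates say w = -4e1 - e2; adding the scaled basis vectors gives (-1, 3).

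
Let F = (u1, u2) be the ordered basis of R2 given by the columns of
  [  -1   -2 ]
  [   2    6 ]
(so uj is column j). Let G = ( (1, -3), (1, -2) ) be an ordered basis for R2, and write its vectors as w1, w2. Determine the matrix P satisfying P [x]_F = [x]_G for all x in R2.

Column j of P is [uj]_G, since P maps F-coordinates to G-coordinates.
Expressing u1 in G: u1 = 0·w1 - w2, so column 1 of P is (0, -1).
Doing the same for each uj gives P = [[0, -2], [-1, 0]].

[[0, -2], [-1, 0]]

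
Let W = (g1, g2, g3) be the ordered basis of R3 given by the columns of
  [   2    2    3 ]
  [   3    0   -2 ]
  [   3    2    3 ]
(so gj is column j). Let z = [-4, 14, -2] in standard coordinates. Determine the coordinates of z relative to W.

We seek scalars with c_1 g1 + ... + c_3 g3 = z; equivalently solve M c = z where the columns of M are g1, ..., g3.
Row-reducing the augmented matrix [M | z] gives c = (2, 2, -4).
Check: 2g1 + 2g2 - 4g3 = [-4, 14, -2].

[2, 2, -4]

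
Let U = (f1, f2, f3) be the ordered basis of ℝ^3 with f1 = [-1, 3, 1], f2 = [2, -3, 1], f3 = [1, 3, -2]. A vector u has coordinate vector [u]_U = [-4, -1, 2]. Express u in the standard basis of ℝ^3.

[4, -3, -9]

u = M [u]_U, where M has columns f1, ..., f3.
Carrying out the matrix-vector product, u = [4, -3, -9].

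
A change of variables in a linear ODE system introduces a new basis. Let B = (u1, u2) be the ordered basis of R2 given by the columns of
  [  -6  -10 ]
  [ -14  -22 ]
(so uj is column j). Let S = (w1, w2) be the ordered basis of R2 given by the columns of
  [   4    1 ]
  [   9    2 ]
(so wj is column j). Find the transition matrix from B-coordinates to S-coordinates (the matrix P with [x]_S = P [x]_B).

[[-2, -2], [2, -2]]

Take x = uj: its B-coordinates are the j-th standard unit vector, so P e_j — column j of P — equals [uj]_S.
u1 = -2w1 + 2w2, giving column 1 = <-2, 2>; repeating for each j gives P = [[-2, -2], [2, -2]].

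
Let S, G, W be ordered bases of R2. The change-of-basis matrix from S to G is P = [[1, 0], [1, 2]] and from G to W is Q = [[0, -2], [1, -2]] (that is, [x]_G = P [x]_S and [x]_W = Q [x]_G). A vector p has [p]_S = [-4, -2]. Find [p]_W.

Composing the changes, [p]_W = Q P [p]_S.
Q P = [[-2, -4], [-1, -4]]; applying this to [-4, -2] gives [16, 12].

[16, 12]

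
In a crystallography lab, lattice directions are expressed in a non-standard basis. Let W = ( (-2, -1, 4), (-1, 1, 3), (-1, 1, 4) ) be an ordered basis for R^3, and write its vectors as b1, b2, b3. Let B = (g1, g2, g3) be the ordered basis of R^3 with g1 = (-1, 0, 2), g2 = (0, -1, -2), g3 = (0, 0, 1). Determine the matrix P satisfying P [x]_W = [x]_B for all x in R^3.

[[2, 1, 1], [1, -1, -1], [2, -1, 0]]

Take x = bj: its W-coordinates are the j-th standard unit vector, so P e_j — column j of P — equals [bj]_B.
b1 = 2g1 + g2 + 2g3, giving column 1 = (2, 1, 2); repeating for each j gives P = [[2, 1, 1], [1, -1, -1], [2, -1, 0]].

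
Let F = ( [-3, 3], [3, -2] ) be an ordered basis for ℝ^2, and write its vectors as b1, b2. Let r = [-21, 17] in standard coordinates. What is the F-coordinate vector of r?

[3, -4]

[r]_F is the unique c with M c = r, where M has columns b1, b2.
System: -3c_1 + 3c_2 = -21, 3c_1 - 2c_2 = 17; solving gives c_1 = 3, c_2 = -4.
Check: 3b1 - 4b2 = [-21, 17].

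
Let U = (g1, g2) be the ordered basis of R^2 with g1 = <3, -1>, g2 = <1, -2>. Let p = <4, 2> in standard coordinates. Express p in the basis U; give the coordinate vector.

<2, -2>

[p]_U is the unique c with M c = p, where M has columns g1, g2.
System: 3c_1 + c_2 = 4, -c_1 - 2c_2 = 2; solving gives c_1 = 2, c_2 = -2.
Check: 2g1 - 2g2 = <4, 2>.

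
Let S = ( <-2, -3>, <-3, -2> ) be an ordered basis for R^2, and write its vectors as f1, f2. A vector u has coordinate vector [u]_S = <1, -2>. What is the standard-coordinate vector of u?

<4, 1>

The coordinates say u = f1 - 2f2; adding the scaled basis vectors gives <4, 1>.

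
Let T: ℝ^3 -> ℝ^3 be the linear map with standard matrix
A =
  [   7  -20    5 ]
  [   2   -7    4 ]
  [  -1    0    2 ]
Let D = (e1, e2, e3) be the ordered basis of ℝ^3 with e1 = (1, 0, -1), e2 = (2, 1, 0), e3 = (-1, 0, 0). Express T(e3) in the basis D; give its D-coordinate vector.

(-1, -2, 2)

Column 3 of [T]_D is the D-coordinate vector of T(e3).
In standard coordinates T(e3) = A e3 = (-7, -2, 1).
Converting to D: (-7, -2, 1) = -e1 - 2e2 + 2e3, so the coordinate vector is (-1, -2, 2).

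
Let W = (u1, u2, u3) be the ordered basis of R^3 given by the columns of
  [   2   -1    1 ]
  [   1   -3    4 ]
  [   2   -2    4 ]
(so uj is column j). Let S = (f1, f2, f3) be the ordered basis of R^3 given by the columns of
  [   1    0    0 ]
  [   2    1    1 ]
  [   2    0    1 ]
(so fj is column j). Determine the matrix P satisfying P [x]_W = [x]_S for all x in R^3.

[[2, -1, 1], [-1, -1, 0], [-2, 0, 2]]

Take x = uj: its W-coordinates are the j-th standard unit vector, so P e_j — column j of P — equals [uj]_S.
u1 = 2f1 - f2 - 2f3, giving column 1 = (2, -1, -2); repeating for each j gives P = [[2, -1, 1], [-1, -1, 0], [-2, 0, 2]].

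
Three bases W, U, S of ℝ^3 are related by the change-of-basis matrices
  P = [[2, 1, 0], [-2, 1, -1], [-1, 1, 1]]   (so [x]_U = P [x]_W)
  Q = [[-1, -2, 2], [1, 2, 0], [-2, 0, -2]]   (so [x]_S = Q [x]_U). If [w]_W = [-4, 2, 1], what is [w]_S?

[2, 12, -2]

Composing the changes, [w]_S = Q P [w]_W.
Q P = [[0, -1, 4], [-2, 3, -2], [-2, -4, -2]]; applying this to [-4, 2, 1] gives [2, 12, -2].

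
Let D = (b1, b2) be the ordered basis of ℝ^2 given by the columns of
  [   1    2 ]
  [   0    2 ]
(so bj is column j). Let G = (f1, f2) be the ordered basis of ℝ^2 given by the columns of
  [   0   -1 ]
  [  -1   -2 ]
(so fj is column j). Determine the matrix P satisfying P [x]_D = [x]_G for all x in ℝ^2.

[[2, 2], [-1, -2]]

Take x = bj: its D-coordinates are the j-th standard unit vector, so P e_j — column j of P — equals [bj]_G.
b1 = 2f1 - f2, giving column 1 = (2, -1); repeating for each j gives P = [[2, 2], [-1, -2]].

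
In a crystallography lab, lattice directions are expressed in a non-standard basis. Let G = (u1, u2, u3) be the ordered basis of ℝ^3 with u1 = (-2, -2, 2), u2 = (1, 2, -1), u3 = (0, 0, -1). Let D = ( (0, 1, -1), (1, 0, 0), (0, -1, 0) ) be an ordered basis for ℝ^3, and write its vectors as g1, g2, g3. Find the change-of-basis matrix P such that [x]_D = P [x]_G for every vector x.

Take x = uj: its G-coordinates are the j-th standard unit vector, so P e_j — column j of P — equals [uj]_D.
u1 = -2g1 - 2g2 + 0·g3, giving column 1 = (-2, -2, 0); repeating for each j gives P = [[-2, 1, 1], [-2, 1, 0], [0, -1, 1]].

[[-2, 1, 1], [-2, 1, 0], [0, -1, 1]]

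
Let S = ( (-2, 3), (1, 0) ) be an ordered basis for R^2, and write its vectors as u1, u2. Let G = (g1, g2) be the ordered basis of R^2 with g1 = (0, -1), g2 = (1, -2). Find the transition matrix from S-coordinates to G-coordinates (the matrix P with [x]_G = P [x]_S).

Take x = uj: its S-coordinates are the j-th standard unit vector, so P e_j — column j of P — equals [uj]_G.
u1 = g1 - 2g2, giving column 1 = (1, -2); repeating for each j gives P = [[1, -2], [-2, 1]].

[[1, -2], [-2, 1]]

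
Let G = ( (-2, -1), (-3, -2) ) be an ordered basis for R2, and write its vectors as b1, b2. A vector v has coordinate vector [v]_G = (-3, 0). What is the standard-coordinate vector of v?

The coordinates say v = -3b1 + 0·b2; adding the scaled basis vectors gives (6, 3).

(6, 3)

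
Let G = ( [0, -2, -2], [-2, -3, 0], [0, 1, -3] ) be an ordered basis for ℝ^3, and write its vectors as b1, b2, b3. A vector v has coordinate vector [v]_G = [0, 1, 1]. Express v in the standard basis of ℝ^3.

[-2, -2, -3]

The coordinates say v = 0·b1 + b2 + b3; adding the scaled basis vectors gives [-2, -2, -3].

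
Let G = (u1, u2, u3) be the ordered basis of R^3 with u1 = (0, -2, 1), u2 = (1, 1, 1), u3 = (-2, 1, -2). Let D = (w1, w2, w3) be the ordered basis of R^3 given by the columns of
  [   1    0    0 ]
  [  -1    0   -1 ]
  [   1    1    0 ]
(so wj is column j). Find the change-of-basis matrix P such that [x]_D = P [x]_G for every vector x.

[[0, 1, -2], [1, 0, 0], [2, -2, 1]]

Column j of P is [uj]_D, since P maps G-coordinates to D-coordinates.
Expressing u1 in D: u1 = 0·w1 + w2 + 2w3, so column 1 of P is (0, 1, 2).
Doing the same for each uj gives P = [[0, 1, -2], [1, 0, 0], [2, -2, 1]].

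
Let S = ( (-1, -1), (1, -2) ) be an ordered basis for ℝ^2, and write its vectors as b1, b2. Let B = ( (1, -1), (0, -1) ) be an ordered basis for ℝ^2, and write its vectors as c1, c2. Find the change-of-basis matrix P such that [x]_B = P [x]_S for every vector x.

Column j of P is [bj]_B, since P maps S-coordinates to B-coordinates.
Expressing b1 in B: b1 = -c1 + 2c2, so column 1 of P is (-1, 2).
Doing the same for each bj gives P = [[-1, 1], [2, 1]].

[[-1, 1], [2, 1]]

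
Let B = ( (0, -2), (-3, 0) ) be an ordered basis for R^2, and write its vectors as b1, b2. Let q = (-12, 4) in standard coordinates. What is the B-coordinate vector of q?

[q]_B is the unique c with M c = q, where M has columns b1, b2.
System: 0c_1 - 3c_2 = -12, -2c_1 + 0c_2 = 4; solving gives c_1 = -2, c_2 = 4.
Check: -2b1 + 4b2 = (-12, 4).

(-2, 4)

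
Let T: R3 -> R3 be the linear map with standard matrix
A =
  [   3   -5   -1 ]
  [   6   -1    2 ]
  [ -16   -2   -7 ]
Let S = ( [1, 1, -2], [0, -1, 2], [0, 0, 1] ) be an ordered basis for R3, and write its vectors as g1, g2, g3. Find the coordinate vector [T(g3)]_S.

Column 3 of [T]_S is the S-coordinate vector of T(g3).
In standard coordinates T(g3) = A g3 = [-1, 2, -7].
Converting to S: [-1, 2, -7] = -g1 - 3g2 - 3g3, so the coordinate vector is [-1, -3, -3].

[-1, -3, -3]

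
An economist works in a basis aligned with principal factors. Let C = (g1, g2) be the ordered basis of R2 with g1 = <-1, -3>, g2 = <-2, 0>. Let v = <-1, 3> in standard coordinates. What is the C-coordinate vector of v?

<-1, 1>

We seek scalars with c_1 g1 + c_2 g2 = v; equivalently solve M c = v where the columns of M are g1, g2.
System: -c_1 - 2c_2 = -1, -3c_1 + 0c_2 = 3; solving gives c_1 = -1, c_2 = 1.
Check: -g1 + g2 = <-1, 3>.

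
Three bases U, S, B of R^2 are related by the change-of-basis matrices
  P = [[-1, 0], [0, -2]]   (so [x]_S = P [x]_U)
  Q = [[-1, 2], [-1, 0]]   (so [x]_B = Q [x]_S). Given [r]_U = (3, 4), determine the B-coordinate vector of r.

(-13, 3)

Composing the changes, [r]_B = Q P [r]_U.
Q P = [[1, -4], [1, 0]]; applying this to (3, 4) gives (-13, 3).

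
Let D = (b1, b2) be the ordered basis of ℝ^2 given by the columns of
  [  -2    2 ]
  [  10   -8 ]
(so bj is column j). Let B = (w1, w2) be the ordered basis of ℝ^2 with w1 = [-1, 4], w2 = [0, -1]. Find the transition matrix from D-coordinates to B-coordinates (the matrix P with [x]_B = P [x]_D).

[[2, -2], [-2, 0]]

Take x = bj: its D-coordinates are the j-th standard unit vector, so P e_j — column j of P — equals [bj]_B.
b1 = 2w1 - 2w2, giving column 1 = [2, -2]; repeating for each j gives P = [[2, -2], [-2, 0]].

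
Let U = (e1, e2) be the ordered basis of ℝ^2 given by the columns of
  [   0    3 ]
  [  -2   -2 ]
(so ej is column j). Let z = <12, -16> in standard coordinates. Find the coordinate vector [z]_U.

Write z = c_1 e1 + c_2 e2 and solve for the c_i.
System: 0c_1 + 3c_2 = 12, -2c_1 - 2c_2 = -16; solving gives c_1 = 4, c_2 = 4.
Check: 4e1 + 4e2 = <12, -16>.

<4, 4>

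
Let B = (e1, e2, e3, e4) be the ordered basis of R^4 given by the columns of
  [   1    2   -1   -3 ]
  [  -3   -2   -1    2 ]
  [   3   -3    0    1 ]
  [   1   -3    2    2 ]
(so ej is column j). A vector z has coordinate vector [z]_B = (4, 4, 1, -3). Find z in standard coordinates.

The coordinates say z = 4e1 + 4e2 + e3 - 3e4; adding the scaled basis vectors gives (20, -27, -3, -12).

(20, -27, -3, -12)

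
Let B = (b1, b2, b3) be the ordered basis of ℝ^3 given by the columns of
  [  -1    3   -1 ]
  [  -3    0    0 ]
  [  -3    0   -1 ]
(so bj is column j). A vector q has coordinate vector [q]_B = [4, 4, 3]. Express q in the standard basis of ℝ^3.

q = M [q]_B, where M has columns b1, ..., b3.
Carrying out the matrix-vector product, q = [5, -12, -15].

[5, -12, -15]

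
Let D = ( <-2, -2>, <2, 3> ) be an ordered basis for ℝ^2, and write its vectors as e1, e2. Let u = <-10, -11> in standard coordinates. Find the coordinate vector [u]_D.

We seek scalars with c_1 e1 + c_2 e2 = u; equivalently solve M c = u where the columns of M are e1, e2.
System: -2c_1 + 2c_2 = -10, -2c_1 + 3c_2 = -11; solving gives c_1 = 4, c_2 = -1.
Check: 4e1 - e2 = <-10, -11>.

<4, -1>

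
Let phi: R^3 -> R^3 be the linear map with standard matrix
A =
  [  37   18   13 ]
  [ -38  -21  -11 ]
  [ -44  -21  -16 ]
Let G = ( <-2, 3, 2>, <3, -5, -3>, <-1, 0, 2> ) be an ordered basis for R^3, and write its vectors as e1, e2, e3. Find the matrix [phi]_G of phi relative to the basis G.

[[2, 3, 2], [3, -3, -2], [-1, 3, 1]]

The j-th column of [phi]_G is [phi(ej)]_G.
phi(e1) = A e1 = <6, -9, -7> = 2e1 + 3e2 - e3, so column 1 is <2, 3, -1>.
Repeating for e2, e3 and assembling the columns gives [[2, 3, 2], [3, -3, -2], [-1, 3, 1]].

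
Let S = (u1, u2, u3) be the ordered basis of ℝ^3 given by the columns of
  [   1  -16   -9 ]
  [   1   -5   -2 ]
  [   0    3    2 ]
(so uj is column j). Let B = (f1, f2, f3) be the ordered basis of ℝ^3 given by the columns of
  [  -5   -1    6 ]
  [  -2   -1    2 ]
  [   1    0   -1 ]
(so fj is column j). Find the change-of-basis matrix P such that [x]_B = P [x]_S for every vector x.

Take x = uj: its S-coordinates are the j-th standard unit vector, so P e_j — column j of P — equals [uj]_B.
u1 = 0·f1 - f2 + 0·f3, giving column 1 = [0, -1, 0]; repeating for each j gives P = [[0, 1, 1], [-1, -1, -2], [0, -2, -1]].

[[0, 1, 1], [-1, -1, -2], [0, -2, -1]]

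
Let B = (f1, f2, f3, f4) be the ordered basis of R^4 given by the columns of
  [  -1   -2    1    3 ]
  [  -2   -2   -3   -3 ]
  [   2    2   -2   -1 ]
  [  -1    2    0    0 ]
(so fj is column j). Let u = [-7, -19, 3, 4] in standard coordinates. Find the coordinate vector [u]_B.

Write u = c_1 f1 + ... + c_4 f4 and solve for the c_i.
Solving this 4x4 system gives c = (2, 3, 4, -1).
Check: 2f1 + 3f2 + 4f3 - f4 = [-7, -19, 3, 4].

[2, 3, 4, -1]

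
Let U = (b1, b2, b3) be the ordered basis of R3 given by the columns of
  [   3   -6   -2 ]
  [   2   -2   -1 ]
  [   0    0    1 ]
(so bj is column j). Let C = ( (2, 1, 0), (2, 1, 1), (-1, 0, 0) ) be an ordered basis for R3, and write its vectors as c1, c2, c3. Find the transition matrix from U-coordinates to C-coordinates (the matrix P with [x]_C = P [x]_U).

Let M have columns bj and N have columns cj. Then for every x, N [x]_C = x = M [x]_U, so P = N^(-1) M.
Since det N = -1, N^(-1) has integer entries; multiplying gives P = [[2, -2, -2], [0, 0, 1], [1, 2, 0]].

[[2, -2, -2], [0, 0, 1], [1, 2, 0]]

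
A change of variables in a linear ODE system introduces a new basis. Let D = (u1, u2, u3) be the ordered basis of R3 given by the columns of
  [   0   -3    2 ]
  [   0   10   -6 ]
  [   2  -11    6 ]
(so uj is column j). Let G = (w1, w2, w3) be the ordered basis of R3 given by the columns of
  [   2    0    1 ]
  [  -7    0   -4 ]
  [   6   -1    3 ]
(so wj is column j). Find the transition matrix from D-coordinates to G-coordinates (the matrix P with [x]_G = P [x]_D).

[[0, -2, 2], [-2, 2, 0], [0, 1, -2]]

Take x = uj: its D-coordinates are the j-th standard unit vector, so P e_j — column j of P — equals [uj]_G.
u1 = 0·w1 - 2w2 + 0·w3, giving column 1 = <0, -2, 0>; repeating for each j gives P = [[0, -2, 2], [-2, 2, 0], [0, 1, -2]].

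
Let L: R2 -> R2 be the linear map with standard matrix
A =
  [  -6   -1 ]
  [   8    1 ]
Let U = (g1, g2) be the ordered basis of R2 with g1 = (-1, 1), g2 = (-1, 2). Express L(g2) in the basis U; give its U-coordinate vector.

Column 2 of [L]_U is the U-coordinate vector of L(g2).
In standard coordinates L(g2) = A g2 = (4, -6).
Converting to U: (4, -6) = -2g1 - 2g2, so the coordinate vector is (-2, -2).

(-2, -2)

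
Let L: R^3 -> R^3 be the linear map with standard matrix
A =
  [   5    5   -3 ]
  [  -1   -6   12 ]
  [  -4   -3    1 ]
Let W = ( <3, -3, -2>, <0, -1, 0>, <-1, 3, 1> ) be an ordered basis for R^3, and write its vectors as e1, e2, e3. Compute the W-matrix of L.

Let P have columns e1, ..., e3. Then [L]_W = P^(-1) A P.
Here det P = -1, so P^(-1) is integer; computing A P first and then P^(-1)(A P) gives [[1, -2, 3], [-3, -3, 2], [-3, -1, 2]].

[[1, -2, 3], [-3, -3, 2], [-3, -1, 2]]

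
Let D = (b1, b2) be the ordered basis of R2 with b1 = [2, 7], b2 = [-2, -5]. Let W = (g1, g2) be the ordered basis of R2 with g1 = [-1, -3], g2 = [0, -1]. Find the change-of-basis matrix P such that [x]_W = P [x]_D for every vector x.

[[-2, 2], [-1, -1]]

Column j of P is [bj]_W, since P maps D-coordinates to W-coordinates.
Expressing b1 in W: b1 = -2g1 - g2, so column 1 of P is [-2, -1].
Doing the same for each bj gives P = [[-2, 2], [-1, -1]].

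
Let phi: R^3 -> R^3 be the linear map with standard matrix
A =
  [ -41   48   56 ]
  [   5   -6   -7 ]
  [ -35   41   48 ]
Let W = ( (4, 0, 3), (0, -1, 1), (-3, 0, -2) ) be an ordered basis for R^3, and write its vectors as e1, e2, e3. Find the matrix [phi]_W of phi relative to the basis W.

[[1, 2, 2], [1, 1, 1], [0, 0, -1]]

The j-th column of [phi]_W is [phi(ej)]_W.
phi(e1) = A e1 = (4, -1, 4) = e1 + e2 + 0·e3, so column 1 is (1, 1, 0).
Repeating for e2, e3 and assembling the columns gives [[1, 2, 2], [1, 1, 1], [0, 0, -1]].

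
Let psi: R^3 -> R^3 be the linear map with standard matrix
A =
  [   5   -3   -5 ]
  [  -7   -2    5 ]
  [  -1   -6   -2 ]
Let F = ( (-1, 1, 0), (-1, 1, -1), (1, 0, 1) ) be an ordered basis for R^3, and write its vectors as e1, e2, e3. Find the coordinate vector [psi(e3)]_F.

(-3, 1, -2)

Column 3 of [psi]_F is the F-coordinate vector of psi(e3).
In standard coordinates psi(e3) = A e3 = (0, -2, -3).
Converting to F: (0, -2, -3) = -3e1 + e2 - 2e3, so the coordinate vector is (-3, 1, -2).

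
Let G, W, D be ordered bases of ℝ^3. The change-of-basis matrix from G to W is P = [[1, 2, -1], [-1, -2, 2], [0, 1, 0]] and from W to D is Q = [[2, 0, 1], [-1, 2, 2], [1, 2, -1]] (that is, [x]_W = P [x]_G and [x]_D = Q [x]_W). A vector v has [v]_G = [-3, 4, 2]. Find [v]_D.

[10, 3, -3]

Composing the changes, [v]_D = Q P [v]_G.
Q P = [[2, 5, -2], [-3, -4, 5], [-1, -3, 3]]; applying this to [-3, 4, 2] gives [10, 3, -3].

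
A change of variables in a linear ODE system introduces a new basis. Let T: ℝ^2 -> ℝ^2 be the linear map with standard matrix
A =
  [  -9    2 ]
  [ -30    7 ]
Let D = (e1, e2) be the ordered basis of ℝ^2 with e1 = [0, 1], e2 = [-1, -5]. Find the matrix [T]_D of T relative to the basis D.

With P the matrix whose columns are e1, e2, [T]_D = P^(-1) A P.
Column by column: T(e1) = A e1 = [2, 7]; its D-coordinates [-3, -2] give column 1.
Continuing for each basis vector yields [T]_D = [[-3, 0], [-2, 1]].

[[-3, 0], [-2, 1]]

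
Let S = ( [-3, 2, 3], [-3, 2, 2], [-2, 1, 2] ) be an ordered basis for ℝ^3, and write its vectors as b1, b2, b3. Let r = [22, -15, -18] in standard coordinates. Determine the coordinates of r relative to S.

We seek scalars with c_1 b1 + ... + c_3 b3 = r; equivalently solve M c = r where the columns of M are b1, ..., b3.
Solving this 3x3 system gives c = (-4, -4, 1).
Check: -4b1 - 4b2 + b3 = [22, -15, -18].

[-4, -4, 1]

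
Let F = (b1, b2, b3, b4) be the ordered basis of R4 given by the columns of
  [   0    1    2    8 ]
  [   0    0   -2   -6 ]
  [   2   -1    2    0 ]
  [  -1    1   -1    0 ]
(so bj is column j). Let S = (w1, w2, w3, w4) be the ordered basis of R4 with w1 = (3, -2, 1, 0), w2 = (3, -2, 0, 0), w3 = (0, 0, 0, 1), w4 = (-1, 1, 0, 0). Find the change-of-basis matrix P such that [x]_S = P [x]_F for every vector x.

Let M have columns bj and N have columns wj. Then for every x, N [x]_S = x = M [x]_F, so P = N^(-1) M.
Since det N = -1, N^(-1) has integer entries; multiplying gives P = [[2, -1, 2, 0], [-2, 2, -2, 2], [-1, 1, -1, 0], [0, 2, -2, -2]].

[[2, -1, 2, 0], [-2, 2, -2, 2], [-1, 1, -1, 0], [0, 2, -2, -2]]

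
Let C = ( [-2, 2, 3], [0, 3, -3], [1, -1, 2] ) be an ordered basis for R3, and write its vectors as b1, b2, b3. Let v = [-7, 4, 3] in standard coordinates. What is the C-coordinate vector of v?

We seek scalars with c_1 b1 + ... + c_3 b3 = v; equivalently solve M c = v where the columns of M are b1, ..., b3.
Gaussian elimination on [M | v] yields c = (2, -1, -3).
Check: 2b1 - b2 - 3b3 = [-7, 4, 3].

[2, -1, -3]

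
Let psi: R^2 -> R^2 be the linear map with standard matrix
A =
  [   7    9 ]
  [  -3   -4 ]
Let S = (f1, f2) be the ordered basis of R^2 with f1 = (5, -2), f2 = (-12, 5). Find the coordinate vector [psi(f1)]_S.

Compute psi(f1) = A f1 = (17, -7) in standard coordinates.
Then write this in S-coordinates: solve for y in y_1 f1 + y_2 f2 = (17, -7).
This gives y = (1, -1), which is column 1 of [psi]_S.

(1, -1)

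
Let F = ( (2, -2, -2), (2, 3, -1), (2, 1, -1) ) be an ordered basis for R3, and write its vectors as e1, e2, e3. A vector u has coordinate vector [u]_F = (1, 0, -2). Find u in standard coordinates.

(-2, -4, 0)

By definition u = e1 + 0·e2 - 2e3.
Summing componentwise gives (-2, -4, 0).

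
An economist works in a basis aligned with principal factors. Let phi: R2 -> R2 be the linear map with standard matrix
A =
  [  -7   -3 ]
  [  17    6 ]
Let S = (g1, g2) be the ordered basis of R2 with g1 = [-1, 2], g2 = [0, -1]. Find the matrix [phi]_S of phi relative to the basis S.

With P the matrix whose columns are g1, g2, [phi]_S = P^(-1) A P.
Column by column: phi(g1) = A g1 = [1, -5]; its S-coordinates [-1, 3] give column 1.
Continuing for each basis vector yields [phi]_S = [[-1, -3], [3, 0]].

[[-1, -3], [3, 0]]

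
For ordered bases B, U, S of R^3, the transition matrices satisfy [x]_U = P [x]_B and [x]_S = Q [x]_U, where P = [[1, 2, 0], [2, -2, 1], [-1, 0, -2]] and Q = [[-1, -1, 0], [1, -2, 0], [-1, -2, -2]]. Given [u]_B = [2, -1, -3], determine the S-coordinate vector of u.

[-3, -6, -14]

First [u]_U = P [u]_B = [0, 3, 4].
Then [u]_S = Q [u]_U = [-3, -6, -14].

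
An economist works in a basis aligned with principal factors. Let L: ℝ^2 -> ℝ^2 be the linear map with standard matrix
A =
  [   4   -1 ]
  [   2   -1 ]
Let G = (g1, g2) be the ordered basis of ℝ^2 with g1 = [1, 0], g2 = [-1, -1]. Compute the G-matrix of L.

With P the matrix whose columns are g1, g2, [L]_G = P^(-1) A P.
Column by column: L(g1) = A g1 = [4, 2]; its G-coordinates [2, -2] give column 1.
Continuing for each basis vector yields [L]_G = [[2, -2], [-2, 1]].

[[2, -2], [-2, 1]]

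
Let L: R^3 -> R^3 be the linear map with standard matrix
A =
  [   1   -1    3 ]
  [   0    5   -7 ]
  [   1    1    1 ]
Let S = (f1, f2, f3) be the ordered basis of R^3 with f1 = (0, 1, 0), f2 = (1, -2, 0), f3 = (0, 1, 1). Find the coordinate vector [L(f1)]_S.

(2, -1, 1)

Column 1 of [L]_S is the S-coordinate vector of L(f1).
In standard coordinates L(f1) = A f1 = (-1, 5, 1).
Converting to S: (-1, 5, 1) = 2f1 - f2 + f3, so the coordinate vector is (2, -1, 1).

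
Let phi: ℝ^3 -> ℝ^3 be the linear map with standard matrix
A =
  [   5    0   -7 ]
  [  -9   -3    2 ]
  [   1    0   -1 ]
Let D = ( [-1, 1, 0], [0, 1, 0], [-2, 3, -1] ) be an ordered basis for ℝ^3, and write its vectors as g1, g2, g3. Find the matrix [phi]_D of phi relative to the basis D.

[[3, 0, 1], [0, -3, 3], [1, 0, 1]]

With P the matrix whose columns are g1, ..., g3, [phi]_D = P^(-1) A P.
Column by column: phi(g1) = A g1 = [-5, 6, -1]; its D-coordinates [3, 0, 1] give column 1.
Continuing for each basis vector yields [phi]_D = [[3, 0, 1], [0, -3, 3], [1, 0, 1]].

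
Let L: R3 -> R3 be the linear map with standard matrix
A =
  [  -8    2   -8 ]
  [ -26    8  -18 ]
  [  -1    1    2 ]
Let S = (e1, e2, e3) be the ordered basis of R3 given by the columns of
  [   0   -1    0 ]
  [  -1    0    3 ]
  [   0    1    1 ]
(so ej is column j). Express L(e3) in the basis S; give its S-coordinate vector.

Compute L(e3) = A e3 = <-2, 6, 5> in standard coordinates.
Then write this in S-coordinates: solve for y in y_1 e1 + ... + y_3 e3 = <-2, 6, 5>.
This gives y = <3, 2, 3>, which is column 3 of [L]_S.

<3, 2, 3>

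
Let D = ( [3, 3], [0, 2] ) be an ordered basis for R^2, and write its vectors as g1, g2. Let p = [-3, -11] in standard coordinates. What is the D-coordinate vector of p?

We seek scalars with c_1 g1 + c_2 g2 = p; equivalently solve M c = p where the columns of M are g1, g2.
System: 3c_1 + 0c_2 = -3, 3c_1 + 2c_2 = -11; solving gives c_1 = -1, c_2 = -4.
Check: -g1 - 4g2 = [-3, -11].

[-1, -4]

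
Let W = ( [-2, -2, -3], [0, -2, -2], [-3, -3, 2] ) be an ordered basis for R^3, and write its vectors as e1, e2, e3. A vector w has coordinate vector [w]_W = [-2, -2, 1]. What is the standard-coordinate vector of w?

w = M [w]_W, where M has columns e1, ..., e3.
Carrying out the matrix-vector product, w = [1, 5, 12].

[1, 5, 12]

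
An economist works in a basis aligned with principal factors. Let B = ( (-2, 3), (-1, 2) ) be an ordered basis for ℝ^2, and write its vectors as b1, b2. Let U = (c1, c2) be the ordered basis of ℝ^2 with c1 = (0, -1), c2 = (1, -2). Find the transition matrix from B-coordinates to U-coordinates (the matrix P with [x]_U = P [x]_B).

Take x = bj: its B-coordinates are the j-th standard unit vector, so P e_j — column j of P — equals [bj]_U.
b1 = c1 - 2c2, giving column 1 = (1, -2); repeating for each j gives P = [[1, 0], [-2, -1]].

[[1, 0], [-2, -1]]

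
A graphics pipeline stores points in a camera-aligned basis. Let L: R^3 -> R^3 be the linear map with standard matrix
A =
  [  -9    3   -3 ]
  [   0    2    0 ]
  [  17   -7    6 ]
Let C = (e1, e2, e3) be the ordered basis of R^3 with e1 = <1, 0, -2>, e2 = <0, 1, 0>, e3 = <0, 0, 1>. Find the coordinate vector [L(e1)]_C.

Column 1 of [L]_C is the C-coordinate vector of L(e1).
In standard coordinates L(e1) = A e1 = <-3, 0, 5>.
Converting to C: <-3, 0, 5> = -3e1 + 0·e2 - e3, so the coordinate vector is <-3, 0, -1>.

<-3, 0, -1>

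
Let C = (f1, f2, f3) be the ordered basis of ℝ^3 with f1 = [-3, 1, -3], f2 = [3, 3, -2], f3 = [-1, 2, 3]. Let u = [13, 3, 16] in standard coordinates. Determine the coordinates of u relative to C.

[-4, 1, 2]

Write u = c_1 f1 + ... + c_3 f3 and solve for the c_i.
Gaussian elimination on [M | u] yields c = (-4, 1, 2).
Check: -4f1 + f2 + 2f3 = [13, 3, 16].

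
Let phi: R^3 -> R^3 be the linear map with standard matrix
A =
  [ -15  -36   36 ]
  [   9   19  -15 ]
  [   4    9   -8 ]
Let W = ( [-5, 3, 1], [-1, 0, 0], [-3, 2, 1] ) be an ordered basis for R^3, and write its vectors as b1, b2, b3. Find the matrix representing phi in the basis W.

[[-1, -1, 0], [2, -1, -3], [0, -3, -2]]

The j-th column of [phi]_W is [phi(bj)]_W.
phi(b1) = A b1 = [3, -3, -1] = -b1 + 2b2 + 0·b3, so column 1 is [-1, 2, 0].
Repeating for b2, b3 and assembling the columns gives [[-1, -1, 0], [2, -1, -3], [0, -3, -2]].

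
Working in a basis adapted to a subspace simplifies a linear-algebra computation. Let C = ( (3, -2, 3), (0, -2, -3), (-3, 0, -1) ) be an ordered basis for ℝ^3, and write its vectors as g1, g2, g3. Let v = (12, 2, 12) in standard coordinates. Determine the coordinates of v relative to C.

We seek scalars with c_1 g1 + ... + c_3 g3 = v; equivalently solve M c = v where the columns of M are g1, ..., g3.
Gaussian elimination on [M | v] yields c = (1, -2, -3).
Check: g1 - 2g2 - 3g3 = (12, 2, 12).

(1, -2, -3)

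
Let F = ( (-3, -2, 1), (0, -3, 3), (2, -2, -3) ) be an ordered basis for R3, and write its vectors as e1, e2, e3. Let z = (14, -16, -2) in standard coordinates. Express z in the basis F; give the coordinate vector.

(-2, 4, 4)

[z]_F is the unique c with M c = z, where M has columns e1, ..., e3.
Row-reducing the augmented matrix [M | z] gives c = (-2, 4, 4).
Check: -2e1 + 4e2 + 4e3 = (14, -16, -2).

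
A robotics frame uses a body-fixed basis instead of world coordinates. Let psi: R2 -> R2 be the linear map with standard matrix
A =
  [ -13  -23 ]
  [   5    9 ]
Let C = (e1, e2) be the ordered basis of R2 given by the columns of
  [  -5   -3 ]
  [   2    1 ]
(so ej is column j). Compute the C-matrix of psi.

With P the matrix whose columns are e1, e2, [psi]_C = P^(-1) A P.
Column by column: psi(e1) = A e1 = (19, -7); its C-coordinates (-2, -3) give column 1.
Continuing for each basis vector yields [psi]_C = [[-2, -2], [-3, -2]].

[[-2, -2], [-3, -2]]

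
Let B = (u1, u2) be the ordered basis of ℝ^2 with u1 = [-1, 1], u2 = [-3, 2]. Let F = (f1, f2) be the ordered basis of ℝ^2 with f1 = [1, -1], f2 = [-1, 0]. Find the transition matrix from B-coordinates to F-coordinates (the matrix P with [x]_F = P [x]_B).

[[-1, -2], [0, 1]]

Column j of P is [uj]_F, since P maps B-coordinates to F-coordinates.
Expressing u1 in F: u1 = -f1 + 0·f2, so column 1 of P is [-1, 0].
Doing the same for each uj gives P = [[-1, -2], [0, 1]].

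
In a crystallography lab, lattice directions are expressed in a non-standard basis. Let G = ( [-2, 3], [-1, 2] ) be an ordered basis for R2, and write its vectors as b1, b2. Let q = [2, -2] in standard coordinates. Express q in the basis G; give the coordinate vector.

[q]_G is the unique c with M c = q, where M has columns b1, b2.
System: -2c_1 - c_2 = 2, 3c_1 + 2c_2 = -2; solving gives c_1 = -2, c_2 = 2.
Check: -2b1 + 2b2 = [2, -2].

[-2, 2]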